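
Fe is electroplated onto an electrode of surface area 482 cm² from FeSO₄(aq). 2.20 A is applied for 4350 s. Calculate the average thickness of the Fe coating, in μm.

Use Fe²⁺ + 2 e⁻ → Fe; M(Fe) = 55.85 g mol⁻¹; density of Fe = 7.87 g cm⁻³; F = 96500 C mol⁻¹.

7.30 μm

Q = I·t = 2.200 × 4350.0 = 9570 C; n(e⁻) = 0.09917 mol.
n(Fe) = n(e⁻)/2 = 0.04959 mol, so m = 0.04959 × 55.85 = 2.769 g.
Volume = m/ρ = 2.769 / 7.87 = 0.3519 cm³.
Thickness = V/A = 0.3519 / 482 = 7.30 × 10⁻⁴ cm = 7.30 μm.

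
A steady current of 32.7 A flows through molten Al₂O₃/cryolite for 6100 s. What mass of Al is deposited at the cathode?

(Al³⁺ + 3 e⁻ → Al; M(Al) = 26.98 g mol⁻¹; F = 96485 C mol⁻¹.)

Q = I·t = 32.70 A × 6100.0 s = 199500 C.
n(e⁻) = Q/F = 199500 / 96485 = 2.067 mol.
Al³⁺ + 3 e⁻ → Al, so n(Al) = n(e⁻)/3 = 0.6891 mol.
m = n·M = 0.6891 × 26.98 = 18.6 g.

18.6 g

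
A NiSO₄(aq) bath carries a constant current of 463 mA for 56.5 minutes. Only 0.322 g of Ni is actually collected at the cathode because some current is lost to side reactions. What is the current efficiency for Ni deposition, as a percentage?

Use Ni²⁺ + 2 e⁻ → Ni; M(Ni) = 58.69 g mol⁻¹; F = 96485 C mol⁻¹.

67.5 %

Q = I·t = 0.4630 × 3390.0 = 1570 C; n(e⁻) = 1570/96485 = 0.01627 mol.
Theoretical n(Ni) = n(e⁻)/2 = 0.008134 mol, i.e. m_theo = 0.008134 × 58.69 = 0.4774 g.
Efficiency = m_actual / m_theo = 0.322 / 0.4774 = 67.5 %.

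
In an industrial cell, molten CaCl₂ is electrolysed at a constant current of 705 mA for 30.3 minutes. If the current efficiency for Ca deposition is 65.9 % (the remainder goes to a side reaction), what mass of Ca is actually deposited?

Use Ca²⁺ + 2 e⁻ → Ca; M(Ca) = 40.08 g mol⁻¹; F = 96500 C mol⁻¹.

0.175 g

Q = I·t = 0.7050 × 1818.0 = 1282 C.
n(e⁻) = 1282/96500 = 0.01328 mol; theoretically n(Ca) = 0.01328/2 = 0.006641 mol, m_theo = 0.2662 g.
At 65.9 % efficiency, m_actual = 0.659 × 0.2662 = 0.175 g.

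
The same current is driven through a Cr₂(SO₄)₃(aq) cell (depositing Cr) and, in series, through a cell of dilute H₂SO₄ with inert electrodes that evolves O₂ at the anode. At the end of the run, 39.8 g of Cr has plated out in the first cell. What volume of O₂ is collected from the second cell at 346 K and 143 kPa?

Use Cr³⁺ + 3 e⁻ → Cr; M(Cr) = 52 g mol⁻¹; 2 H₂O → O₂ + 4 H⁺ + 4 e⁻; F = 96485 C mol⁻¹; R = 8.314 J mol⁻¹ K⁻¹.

n(Cr) = 39.8 / 52 = 0.7654 mol, so n(e⁻) = 3 × 0.7654 = 2.296 mol.
The cells are in series, so the same 2.296 mol of electrons passes through the second cell.
2 H₂O → O₂ + 4 H⁺ + 4 e⁻ — 4 mol e⁻ per mol O₂, so n(O₂) = 2.296/4 = 0.5740 mol.
V = nRT/P = (0.5740 × 8.314 × 346) / (143 × 10³) = 0.0115 m³ = 11.5 L.

11.5 L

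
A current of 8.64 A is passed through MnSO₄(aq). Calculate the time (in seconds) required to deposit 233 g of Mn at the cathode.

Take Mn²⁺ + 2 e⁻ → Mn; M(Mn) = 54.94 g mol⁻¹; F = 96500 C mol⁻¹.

94700 s

n(Mn) = m/M = 233 / 54.94 = 4.241 mol.
Each Mn atom requires 2 electrons, so n(e⁻) = 2 × 4.241 = 8.482 mol.
Q = n(e⁻)·F = 8.482 × 96500 = 818500 C.
t = Q/I = 818500 / 8.640 A = 94740 s.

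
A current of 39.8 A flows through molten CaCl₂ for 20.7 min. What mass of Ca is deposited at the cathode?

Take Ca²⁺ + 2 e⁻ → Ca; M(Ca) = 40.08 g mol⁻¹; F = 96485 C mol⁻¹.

Q = I·t = 39.80 A × 1242.0 s = 49430 C.
n(e⁻) = Q/F = 49430 / 96485 = 0.5123 mol.
Ca²⁺ + 2 e⁻ → Ca, so n(Ca) = n(e⁻)/2 = 0.2562 mol.
m = n·M = 0.2562 × 40.08 = 10.3 g.

10.3 g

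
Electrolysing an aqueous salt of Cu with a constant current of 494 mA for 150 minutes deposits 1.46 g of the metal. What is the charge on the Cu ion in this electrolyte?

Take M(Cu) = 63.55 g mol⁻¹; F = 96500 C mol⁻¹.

+2

Q = I·t = 0.4940 A × 9000.0 s = 4446 C, so n(e⁻) = 4446/96500 = 0.04607 mol.
n(Cu) deposited = 1.46 / 63.55 = 0.02297 mol.
Electrons per atom = n(e⁻)/n(Cu) = 0.04607 / 0.02297 = 2.01 ≈ 2, so the ion is Cu²⁺.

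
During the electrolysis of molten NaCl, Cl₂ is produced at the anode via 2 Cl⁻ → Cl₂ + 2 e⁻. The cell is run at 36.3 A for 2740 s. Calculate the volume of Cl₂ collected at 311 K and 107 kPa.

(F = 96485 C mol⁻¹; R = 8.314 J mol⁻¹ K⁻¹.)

12.5 L

Q = I·t = 36.30 A × 2740.0 s = 99460 C.
n(e⁻) = Q/F = 99460 / 96485 = 1.031 mol.
2 electrons are transferred per Cl₂ molecule, so n(Cl₂) = 1.031 / 2 = 0.5154 mol.
V = nRT/P = (0.5154 × 8.314 × 311) / (107 × 10³ Pa) = 0.0125 m³ = 12.5 L.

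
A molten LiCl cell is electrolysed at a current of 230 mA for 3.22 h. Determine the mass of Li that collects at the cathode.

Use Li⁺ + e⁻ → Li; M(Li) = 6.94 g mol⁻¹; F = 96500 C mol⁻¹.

0.192 g

Q = I·t = 0.2300 A × 11592 s = 2666 C.
n(e⁻) = Q/F = 2666 / 96500 = 0.02763 mol.
Li⁺ + e⁻ → Li, so n(Li) = n(e⁻)/1 = 0.02763 mol.
m = n·M = 0.02763 × 6.94 = 0.192 g.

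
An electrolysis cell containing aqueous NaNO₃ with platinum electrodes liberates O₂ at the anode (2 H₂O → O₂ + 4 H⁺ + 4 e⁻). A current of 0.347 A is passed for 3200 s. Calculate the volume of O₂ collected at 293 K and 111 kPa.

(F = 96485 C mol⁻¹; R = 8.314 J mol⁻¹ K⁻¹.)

Q = I·t = 0.3470 A × 3200.0 s = 1110 C.
n(e⁻) = Q/F = 1110 / 96485 = 0.01151 mol.
4 electrons are transferred per O₂ molecule, so n(O₂) = 0.01151 / 4 = 0.002877 mol.
V = nRT/P = (0.002877 × 8.314 × 293) / (111 × 10³ Pa) = 6.31 × 10⁻⁵ m³ = 0.0631 L.

0.0631 L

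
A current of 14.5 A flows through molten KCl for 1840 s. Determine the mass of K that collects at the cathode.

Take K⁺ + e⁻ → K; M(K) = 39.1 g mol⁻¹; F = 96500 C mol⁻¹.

Q = I·t = 14.50 A × 1840.0 s = 26680 C.
n(e⁻) = Q/F = 26680 / 96500 = 0.2765 mol.
K⁺ + e⁻ → K, so n(K) = n(e⁻)/1 = 0.2765 mol.
m = n·M = 0.2765 × 39.1 = 10.8 g.

10.8 g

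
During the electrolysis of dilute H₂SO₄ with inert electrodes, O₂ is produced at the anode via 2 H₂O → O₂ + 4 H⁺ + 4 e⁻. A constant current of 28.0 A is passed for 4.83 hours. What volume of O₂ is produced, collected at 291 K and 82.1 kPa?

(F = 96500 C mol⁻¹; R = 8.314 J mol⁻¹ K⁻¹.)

Q = I·t = 28.00 A × 17388 s = 486900 C.
n(e⁻) = Q/F = 486900 / 96500 = 5.045 mol.
4 electrons are transferred per O₂ molecule, so n(O₂) = 5.045 / 4 = 1.261 mol.
V = nRT/P = (1.261 × 8.314 × 291) / (82.1 × 10³ Pa) = 0.0372 m³ = 37.2 L.

37.2 L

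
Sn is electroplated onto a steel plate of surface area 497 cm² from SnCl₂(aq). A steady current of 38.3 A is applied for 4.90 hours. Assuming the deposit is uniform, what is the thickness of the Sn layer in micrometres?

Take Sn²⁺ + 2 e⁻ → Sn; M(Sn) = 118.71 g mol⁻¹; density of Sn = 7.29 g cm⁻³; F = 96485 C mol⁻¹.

1150 μm

Q = I·t = 38.30 × 17640 = 675600 C; n(e⁻) = 7.002 mol.
n(Sn) = n(e⁻)/2 = 3.501 mol, so m = 3.501 × 118.71 = 415.6 g.
Volume = m/ρ = 415.6 / 7.29 = 57.01 cm³.
Thickness = V/A = 57.01 / 497 = 0.115 cm = 1150 μm.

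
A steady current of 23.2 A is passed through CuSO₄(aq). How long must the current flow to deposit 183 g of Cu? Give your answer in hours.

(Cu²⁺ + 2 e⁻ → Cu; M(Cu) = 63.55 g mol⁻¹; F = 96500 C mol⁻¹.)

n(Cu) = m/M = 183 / 63.55 = 2.880 mol.
Each Cu atom requires 2 electrons, so n(e⁻) = 2 × 2.880 = 5.759 mol.
Q = n(e⁻)·F = 5.759 × 96500 = 555800 C.
t = Q/I = 555800 / 23.20 A = 23960 s = 6.65 h.

6.65 h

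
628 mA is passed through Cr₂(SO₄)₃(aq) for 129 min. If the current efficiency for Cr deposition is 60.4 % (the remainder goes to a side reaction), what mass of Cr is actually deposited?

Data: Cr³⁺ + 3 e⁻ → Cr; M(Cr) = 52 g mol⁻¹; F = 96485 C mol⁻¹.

Q = I·t = 0.6280 × 7740.0 = 4861 C.
n(e⁻) = 4861/96485 = 0.05038 mol; theoretically n(Cr) = 0.05038/3 = 0.01679 mol, m_theo = 0.8732 g.
At 60.4 % efficiency, m_actual = 0.604 × 0.8732 = 0.527 g.

0.527 g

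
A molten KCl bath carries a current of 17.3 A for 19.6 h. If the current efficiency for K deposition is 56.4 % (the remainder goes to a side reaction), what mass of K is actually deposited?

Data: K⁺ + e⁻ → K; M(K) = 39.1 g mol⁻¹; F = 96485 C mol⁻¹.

Q = I·t = 17.30 × 70560 = 1221000 C.
n(e⁻) = 1221000/96485 = 12.65 mol; theoretically n(K) = 12.65/1 = 12.65 mol, m_theo = 494.7 g.
At 56.4 % efficiency, m_actual = 0.564 × 494.7 = 279 g.

279 g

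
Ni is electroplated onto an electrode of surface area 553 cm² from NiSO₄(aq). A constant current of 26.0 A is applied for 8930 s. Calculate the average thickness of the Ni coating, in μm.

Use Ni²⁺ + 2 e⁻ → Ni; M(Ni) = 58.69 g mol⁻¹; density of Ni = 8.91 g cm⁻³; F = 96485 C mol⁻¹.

Q = I·t = 26.00 × 8930.0 = 232200 C; n(e⁻) = 2.406 mol.
n(Ni) = n(e⁻)/2 = 1.203 mol, so m = 1.203 × 58.69 = 70.62 g.
Volume = m/ρ = 70.62 / 8.91 = 7.925 cm³.
Thickness = V/A = 7.925 / 553 = 0.0143 cm = 143 μm.

143 μm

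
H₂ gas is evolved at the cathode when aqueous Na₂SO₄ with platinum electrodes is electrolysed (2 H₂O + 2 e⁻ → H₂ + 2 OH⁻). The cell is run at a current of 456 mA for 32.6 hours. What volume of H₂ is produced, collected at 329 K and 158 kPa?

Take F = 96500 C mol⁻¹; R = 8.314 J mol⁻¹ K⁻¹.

Q = I·t = 0.4560 A × 117360 s = 53520 C.
n(e⁻) = Q/F = 53520 / 96500 = 0.5546 mol.
2 electrons are transferred per H₂ molecule, so n(H₂) = 0.5546 / 2 = 0.2773 mol.
V = nRT/P = (0.2773 × 8.314 × 329) / (158 × 10³ Pa) = 0.00480 m³ = 4.80 L.

4.80 L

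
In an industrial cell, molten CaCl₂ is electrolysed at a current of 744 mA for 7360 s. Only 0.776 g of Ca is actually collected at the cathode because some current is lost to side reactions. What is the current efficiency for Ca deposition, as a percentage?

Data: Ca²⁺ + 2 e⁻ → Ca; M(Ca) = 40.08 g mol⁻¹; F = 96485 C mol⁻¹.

68.2 %

Q = I·t = 0.7440 × 7360.0 = 5476 C; n(e⁻) = 5476/96485 = 0.05675 mol.
Theoretical n(Ca) = n(e⁻)/2 = 0.02838 mol, i.e. m_theo = 0.02838 × 40.08 = 1.137 g.
Efficiency = m_actual / m_theo = 0.776 / 1.137 = 68.2 %.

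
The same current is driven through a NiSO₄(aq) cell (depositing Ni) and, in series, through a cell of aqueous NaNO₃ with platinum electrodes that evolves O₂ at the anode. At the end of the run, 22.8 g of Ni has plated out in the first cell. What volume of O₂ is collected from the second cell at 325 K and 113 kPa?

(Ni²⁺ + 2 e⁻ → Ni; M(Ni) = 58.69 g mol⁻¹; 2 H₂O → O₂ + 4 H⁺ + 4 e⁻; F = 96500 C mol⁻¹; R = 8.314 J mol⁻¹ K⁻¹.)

4.64 L

n(Ni) = 22.8 / 58.69 = 0.3885 mol, so n(e⁻) = 2 × 0.3885 = 0.7770 mol.
The cells are in series, so the same 0.7770 mol of electrons passes through the second cell.
2 H₂O → O₂ + 4 H⁺ + 4 e⁻ — 4 mol e⁻ per mol O₂, so n(O₂) = 0.7770/4 = 0.1942 mol.
V = nRT/P = (0.1942 × 8.314 × 325) / (113 × 10³) = 0.00464 m³ = 4.64 L.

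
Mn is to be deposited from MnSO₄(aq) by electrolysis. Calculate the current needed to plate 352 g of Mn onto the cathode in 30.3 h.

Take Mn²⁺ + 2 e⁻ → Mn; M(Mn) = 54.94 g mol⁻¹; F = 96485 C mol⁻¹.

11.3 A

n(Mn) = 352 / 54.94 = 6.407 mol.
n(e⁻) = 2 × 6.407 = 12.81 mol.
Q = n(e⁻)·F = 12.81 × 96485 = 1236000 C.
I = Q/t = 1236000 / 109080 s = 11.3 A.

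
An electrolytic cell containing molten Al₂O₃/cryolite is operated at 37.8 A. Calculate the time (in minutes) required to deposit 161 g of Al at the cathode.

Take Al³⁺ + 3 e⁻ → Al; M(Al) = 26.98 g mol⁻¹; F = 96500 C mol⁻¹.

n(Al) = m/M = 161 / 26.98 = 5.967 mol.
Each Al atom requires 3 electrons, so n(e⁻) = 3 × 5.967 = 17.90 mol.
Q = n(e⁻)·F = 17.90 × 96500 = 1728000 C.
t = Q/I = 1728000 / 37.80 A = 45700 s = 762 min.

762 min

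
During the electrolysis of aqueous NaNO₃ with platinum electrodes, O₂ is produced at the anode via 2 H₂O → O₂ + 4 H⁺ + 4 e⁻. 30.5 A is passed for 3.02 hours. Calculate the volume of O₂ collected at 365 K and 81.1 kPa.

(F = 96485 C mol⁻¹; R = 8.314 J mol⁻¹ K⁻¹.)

32.1 L

Q = I·t = 30.50 A × 10872 s = 331600 C.
n(e⁻) = Q/F = 331600 / 96485 = 3.437 mol.
4 electrons are transferred per O₂ molecule, so n(O₂) = 3.437 / 4 = 0.8592 mol.
V = nRT/P = (0.8592 × 8.314 × 365) / (81.1 × 10³ Pa) = 0.0321 m³ = 32.1 L.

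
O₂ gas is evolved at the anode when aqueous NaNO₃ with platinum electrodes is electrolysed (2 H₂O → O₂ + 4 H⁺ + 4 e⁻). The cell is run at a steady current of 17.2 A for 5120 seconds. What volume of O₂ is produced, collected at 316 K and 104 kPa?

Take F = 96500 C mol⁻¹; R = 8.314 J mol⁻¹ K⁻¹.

5.76 L

Q = I·t = 17.20 A × 5120.0 s = 88060 C.
n(e⁻) = Q/F = 88060 / 96500 = 0.9126 mol.
4 electrons are transferred per O₂ molecule, so n(O₂) = 0.9126 / 4 = 0.2281 mol.
V = nRT/P = (0.2281 × 8.314 × 316) / (104 × 10³ Pa) = 0.00576 m³ = 5.76 L.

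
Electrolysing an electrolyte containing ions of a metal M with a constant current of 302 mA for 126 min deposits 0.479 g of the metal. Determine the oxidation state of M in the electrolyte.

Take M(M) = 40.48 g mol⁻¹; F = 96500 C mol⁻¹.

Q = I·t = 0.3020 A × 7560.0 s = 2283 C, so n(e⁻) = 2283/96500 = 0.02366 mol.
n(M) deposited = 0.479 / 40.48 = 0.01183 mol.
Electrons per atom = n(e⁻)/n(M) = 0.02366 / 0.01183 = 2.00 ≈ 2, so the ion is M²⁺.

+2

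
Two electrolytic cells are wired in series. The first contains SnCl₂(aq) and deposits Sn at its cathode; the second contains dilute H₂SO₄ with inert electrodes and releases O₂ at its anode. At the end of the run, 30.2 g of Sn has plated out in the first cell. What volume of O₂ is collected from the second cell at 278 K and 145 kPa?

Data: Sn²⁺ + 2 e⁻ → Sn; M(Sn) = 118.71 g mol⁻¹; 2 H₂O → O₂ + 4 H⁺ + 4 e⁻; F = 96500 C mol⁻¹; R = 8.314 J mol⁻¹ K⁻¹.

2.03 L

n(Sn) = 30.2 / 118.71 = 0.2544 mol, so n(e⁻) = 2 × 0.2544 = 0.5088 mol.
The cells are in series, so the same 0.5088 mol of electrons passes through the second cell.
2 H₂O → O₂ + 4 H⁺ + 4 e⁻ — 4 mol e⁻ per mol O₂, so n(O₂) = 0.5088/4 = 0.1272 mol.
V = nRT/P = (0.1272 × 8.314 × 278) / (145 × 10³) = 0.00203 m³ = 2.03 L.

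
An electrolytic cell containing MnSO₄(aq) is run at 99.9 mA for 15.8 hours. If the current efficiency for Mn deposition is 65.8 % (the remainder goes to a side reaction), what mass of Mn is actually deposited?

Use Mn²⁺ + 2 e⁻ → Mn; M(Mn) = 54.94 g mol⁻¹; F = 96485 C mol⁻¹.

Q = I·t = 0.09990 × 56880 = 5682 C.
n(e⁻) = 5682/96485 = 0.05889 mol; theoretically n(Mn) = 0.05889/2 = 0.02945 mol, m_theo = 1.618 g.
At 65.8 % efficiency, m_actual = 0.658 × 1.618 = 1.06 g.

1.06 g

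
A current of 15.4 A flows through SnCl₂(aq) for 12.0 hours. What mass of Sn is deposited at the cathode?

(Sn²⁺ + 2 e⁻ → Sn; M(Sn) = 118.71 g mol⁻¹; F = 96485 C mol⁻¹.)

409 g

Q = I·t = 15.40 A × 43200 s = 665300 C.
n(e⁻) = Q/F = 665300 / 96485 = 6.895 mol.
Sn²⁺ + 2 e⁻ → Sn, so n(Sn) = n(e⁻)/2 = 3.448 mol.
m = n·M = 3.448 × 118.71 = 409 g.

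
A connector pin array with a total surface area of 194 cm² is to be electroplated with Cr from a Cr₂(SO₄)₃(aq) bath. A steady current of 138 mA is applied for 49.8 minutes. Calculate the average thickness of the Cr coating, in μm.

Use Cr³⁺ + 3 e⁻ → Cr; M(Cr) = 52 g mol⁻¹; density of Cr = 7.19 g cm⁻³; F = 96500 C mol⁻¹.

Q = I·t = 0.1380 × 2988.0 = 412.3 C; n(e⁻) = 0.004273 mol.
n(Cr) = n(e⁻)/3 = 0.001424 mol, so m = 0.001424 × 52 = 0.07407 g.
Volume = m/ρ = 0.07407 / 7.19 = 0.01030 cm³.
Thickness = V/A = 0.01030 / 194 = 5.31 × 10⁻⁵ cm = 0.531 μm.

0.531 μm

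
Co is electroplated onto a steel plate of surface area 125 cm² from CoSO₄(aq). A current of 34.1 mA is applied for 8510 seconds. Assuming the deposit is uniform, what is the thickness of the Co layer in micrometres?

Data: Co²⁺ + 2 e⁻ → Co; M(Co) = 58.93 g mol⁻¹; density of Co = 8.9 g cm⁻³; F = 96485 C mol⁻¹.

Q = I·t = 0.03410 × 8510.0 = 290.2 C; n(e⁻) = 0.003008 mol.
n(Co) = n(e⁻)/2 = 0.001504 mol, so m = 0.001504 × 58.93 = 0.08862 g.
Volume = m/ρ = 0.08862 / 8.9 = 0.009957 cm³.
Thickness = V/A = 0.009957 / 125 = 7.97 × 10⁻⁵ cm = 0.797 μm.

0.797 μm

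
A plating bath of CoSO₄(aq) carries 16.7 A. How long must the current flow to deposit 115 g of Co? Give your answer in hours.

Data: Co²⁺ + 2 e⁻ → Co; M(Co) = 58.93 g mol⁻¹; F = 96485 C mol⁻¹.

6.26 h

n(Co) = m/M = 115 / 58.93 = 1.951 mol.
Each Co atom requires 2 electrons, so n(e⁻) = 2 × 1.951 = 3.903 mol.
Q = n(e⁻)·F = 3.903 × 96485 = 376600 C.
t = Q/I = 376600 / 16.70 A = 22550 s = 6.26 h.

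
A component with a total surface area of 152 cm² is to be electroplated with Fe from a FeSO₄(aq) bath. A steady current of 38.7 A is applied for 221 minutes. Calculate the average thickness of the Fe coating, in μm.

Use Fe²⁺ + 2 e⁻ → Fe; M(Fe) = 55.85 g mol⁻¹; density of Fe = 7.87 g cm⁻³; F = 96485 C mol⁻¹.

1240 μm

Q = I·t = 38.70 × 13260 = 513200 C; n(e⁻) = 5.319 mol.
n(Fe) = n(e⁻)/2 = 2.659 mol, so m = 2.659 × 55.85 = 148.5 g.
Volume = m/ρ = 148.5 / 7.87 = 18.87 cm³.
Thickness = V/A = 18.87 / 152 = 0.124 cm = 1240 μm.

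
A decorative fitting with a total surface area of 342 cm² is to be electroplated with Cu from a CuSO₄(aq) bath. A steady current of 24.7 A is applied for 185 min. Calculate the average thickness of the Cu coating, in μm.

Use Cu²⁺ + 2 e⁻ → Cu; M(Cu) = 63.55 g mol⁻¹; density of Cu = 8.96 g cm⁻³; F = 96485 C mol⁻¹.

295 μm

Q = I·t = 24.70 × 11100 = 274200 C; n(e⁻) = 2.842 mol.
n(Cu) = n(e⁻)/2 = 1.421 mol, so m = 1.421 × 63.55 = 90.29 g.
Volume = m/ρ = 90.29 / 8.96 = 10.08 cm³.
Thickness = V/A = 10.08 / 342 = 0.0295 cm = 295 μm.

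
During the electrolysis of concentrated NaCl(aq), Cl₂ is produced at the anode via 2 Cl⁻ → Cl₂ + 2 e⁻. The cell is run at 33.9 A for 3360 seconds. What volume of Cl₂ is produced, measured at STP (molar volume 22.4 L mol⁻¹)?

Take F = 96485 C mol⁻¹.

Q = I·t = 33.90 A × 3360.0 s = 113900 C.
n(e⁻) = Q/F = 113900 / 96485 = 1.181 mol.
2 electrons are transferred per Cl₂ molecule, so n(Cl₂) = 1.181 / 2 = 0.5903 mol.
V = n × V_m = 0.5903 × 22.4 = 13.2 L.

13.2 L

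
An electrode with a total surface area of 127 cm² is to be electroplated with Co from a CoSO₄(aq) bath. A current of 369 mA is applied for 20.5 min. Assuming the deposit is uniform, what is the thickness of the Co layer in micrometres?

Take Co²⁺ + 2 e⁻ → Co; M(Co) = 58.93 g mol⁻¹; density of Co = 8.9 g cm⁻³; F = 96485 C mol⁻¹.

1.23 μm

Q = I·t = 0.3690 × 1230.0 = 453.9 C; n(e⁻) = 0.004704 mol.
n(Co) = n(e⁻)/2 = 0.002352 mol, so m = 0.002352 × 58.93 = 0.1386 g.
Volume = m/ρ = 0.1386 / 8.9 = 0.01557 cm³.
Thickness = V/A = 0.01557 / 127 = 1.23 × 10⁻⁴ cm = 1.23 μm.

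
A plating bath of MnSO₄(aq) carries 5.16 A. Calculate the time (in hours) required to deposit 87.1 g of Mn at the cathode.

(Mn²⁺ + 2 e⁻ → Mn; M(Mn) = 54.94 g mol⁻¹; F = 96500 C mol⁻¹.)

n(Mn) = m/M = 87.1 / 54.94 = 1.585 mol.
Each Mn atom requires 2 electrons, so n(e⁻) = 2 × 1.585 = 3.171 mol.
Q = n(e⁻)·F = 3.171 × 96500 = 306000 C.
t = Q/I = 306000 / 5.160 A = 59300 s = 16.5 h.

16.5 h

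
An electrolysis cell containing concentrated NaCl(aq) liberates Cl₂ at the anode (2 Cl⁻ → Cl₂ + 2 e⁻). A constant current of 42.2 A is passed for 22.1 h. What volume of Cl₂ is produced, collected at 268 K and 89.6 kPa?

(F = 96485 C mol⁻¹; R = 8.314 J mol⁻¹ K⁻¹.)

Q = I·t = 42.20 A × 79560 s = 3357000 C.
n(e⁻) = Q/F = 3357000 / 96485 = 34.80 mol.
2 electrons are transferred per Cl₂ molecule, so n(Cl₂) = 34.80 / 2 = 17.40 mol.
V = nRT/P = (17.40 × 8.314 × 268) / (89.6 × 10³ Pa) = 0.433 m³ = 433 L.

433 L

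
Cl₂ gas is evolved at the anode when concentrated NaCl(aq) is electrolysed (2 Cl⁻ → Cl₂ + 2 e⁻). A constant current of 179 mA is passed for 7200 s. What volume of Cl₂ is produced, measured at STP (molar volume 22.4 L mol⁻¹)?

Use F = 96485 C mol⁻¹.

Q = I·t = 0.1790 A × 7200.0 s = 1289 C.
n(e⁻) = Q/F = 1289 / 96485 = 0.01336 mol.
2 electrons are transferred per Cl₂ molecule, so n(Cl₂) = 0.01336 / 2 = 0.006679 mol.
V = n × V_m = 0.006679 × 22.4 = 0.150 L.

0.150 L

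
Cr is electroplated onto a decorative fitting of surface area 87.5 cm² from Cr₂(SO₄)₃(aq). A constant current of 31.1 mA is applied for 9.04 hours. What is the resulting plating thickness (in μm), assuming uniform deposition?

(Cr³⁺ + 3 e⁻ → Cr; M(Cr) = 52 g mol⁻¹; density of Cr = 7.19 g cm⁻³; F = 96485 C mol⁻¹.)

Q = I·t = 0.03110 × 32544 = 1012 C; n(e⁻) = 0.01049 mol.
n(Cr) = n(e⁻)/3 = 0.003497 mol, so m = 0.003497 × 52 = 0.1818 g.
Volume = m/ρ = 0.1818 / 7.19 = 0.02529 cm³.
Thickness = V/A = 0.02529 / 87.5 = 2.89 × 10⁻⁴ cm = 2.89 μm.

2.89 μm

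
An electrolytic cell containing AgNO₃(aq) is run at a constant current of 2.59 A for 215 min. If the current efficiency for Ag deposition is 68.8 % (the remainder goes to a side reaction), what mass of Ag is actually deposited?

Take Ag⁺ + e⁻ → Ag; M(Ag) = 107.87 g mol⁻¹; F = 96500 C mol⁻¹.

25.7 g

Q = I·t = 2.590 × 12900 = 33410 C.
n(e⁻) = 33410/96500 = 0.3462 mol; theoretically n(Ag) = 0.3462/1 = 0.3462 mol, m_theo = 37.35 g.
At 68.8 % efficiency, m_actual = 0.688 × 37.35 = 25.7 g.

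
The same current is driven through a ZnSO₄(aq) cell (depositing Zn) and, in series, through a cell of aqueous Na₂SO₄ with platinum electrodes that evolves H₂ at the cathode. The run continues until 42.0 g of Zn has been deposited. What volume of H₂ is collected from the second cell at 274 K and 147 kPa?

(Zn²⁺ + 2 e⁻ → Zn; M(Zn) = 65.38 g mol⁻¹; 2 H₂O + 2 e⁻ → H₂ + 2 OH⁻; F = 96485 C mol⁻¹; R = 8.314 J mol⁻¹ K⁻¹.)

n(Zn) = 42.0 / 65.38 = 0.6424 mol, so n(e⁻) = 2 × 0.6424 = 1.285 mol.
The cells are in series, so the same 1.285 mol of electrons passes through the second cell.
2 H₂O + 2 e⁻ → H₂ + 2 OH⁻ — 2 mol e⁻ per mol H₂, so n(H₂) = 1.285/2 = 0.6424 mol.
V = nRT/P = (0.6424 × 8.314 × 274) / (147 × 10³) = 0.00996 m³ = 9.96 L.

9.96 L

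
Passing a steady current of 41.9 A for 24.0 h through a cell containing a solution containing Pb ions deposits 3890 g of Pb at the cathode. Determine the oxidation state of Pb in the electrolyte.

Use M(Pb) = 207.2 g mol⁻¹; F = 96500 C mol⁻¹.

Q = I·t = 41.90 A × 86400 s = 3620000 C, so n(e⁻) = 3620000/96500 = 37.51 mol.
n(Pb) deposited = 3890 / 207.2 = 18.77 mol.
Electrons per atom = n(e⁻)/n(Pb) = 37.51 / 18.77 = 2.00 ≈ 2, so the ion is Pb²⁺.

+2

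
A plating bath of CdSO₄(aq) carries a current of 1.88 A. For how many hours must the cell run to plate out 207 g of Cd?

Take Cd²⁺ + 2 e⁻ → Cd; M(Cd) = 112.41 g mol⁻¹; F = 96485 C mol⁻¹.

n(Cd) = m/M = 207 / 112.41 = 1.841 mol.
Each Cd atom requires 2 electrons, so n(e⁻) = 2 × 1.841 = 3.683 mol.
Q = n(e⁻)·F = 3.683 × 96485 = 355300 C.
t = Q/I = 355300 / 1.880 A = 189000 s = 52.5 h.

52.5 h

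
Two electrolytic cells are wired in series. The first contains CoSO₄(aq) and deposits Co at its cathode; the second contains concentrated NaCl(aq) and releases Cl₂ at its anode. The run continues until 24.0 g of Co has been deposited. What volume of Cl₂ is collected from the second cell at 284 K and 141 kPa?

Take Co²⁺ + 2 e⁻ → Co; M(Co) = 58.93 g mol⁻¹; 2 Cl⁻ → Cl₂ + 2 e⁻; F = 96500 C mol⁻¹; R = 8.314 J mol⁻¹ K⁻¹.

n(Co) = 24.0 / 58.93 = 0.4073 mol, so n(e⁻) = 2 × 0.4073 = 0.8145 mol.
The cells are in series, so the same 0.8145 mol of electrons passes through the second cell.
2 Cl⁻ → Cl₂ + 2 e⁻ — 2 mol e⁻ per mol Cl₂, so n(Cl₂) = 0.8145/2 = 0.4073 mol.
V = nRT/P = (0.4073 × 8.314 × 284) / (141 × 10³) = 0.00682 m³ = 6.82 L.

6.82 L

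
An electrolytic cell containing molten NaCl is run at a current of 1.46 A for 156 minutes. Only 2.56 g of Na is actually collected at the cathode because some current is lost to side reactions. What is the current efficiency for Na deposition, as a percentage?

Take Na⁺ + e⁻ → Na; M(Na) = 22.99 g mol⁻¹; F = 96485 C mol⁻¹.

78.6 %

Q = I·t = 1.460 × 9360.0 = 13670 C; n(e⁻) = 13670/96485 = 0.1416 mol.
Theoretical n(Na) = n(e⁻)/1 = 0.1416 mol, i.e. m_theo = 0.1416 × 22.99 = 3.256 g.
Efficiency = m_actual / m_theo = 2.56 / 3.256 = 78.6 %.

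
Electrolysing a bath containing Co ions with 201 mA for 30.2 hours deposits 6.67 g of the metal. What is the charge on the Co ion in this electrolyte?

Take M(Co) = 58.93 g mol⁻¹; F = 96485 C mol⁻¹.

Q = I·t = 0.2010 A × 108720 s = 21850 C, so n(e⁻) = 21850/96485 = 0.2265 mol.
n(Co) deposited = 6.67 / 58.93 = 0.1132 mol.
Electrons per atom = n(e⁻)/n(Co) = 0.2265 / 0.1132 = 2.00 ≈ 2, so the ion is Co²⁺.

+2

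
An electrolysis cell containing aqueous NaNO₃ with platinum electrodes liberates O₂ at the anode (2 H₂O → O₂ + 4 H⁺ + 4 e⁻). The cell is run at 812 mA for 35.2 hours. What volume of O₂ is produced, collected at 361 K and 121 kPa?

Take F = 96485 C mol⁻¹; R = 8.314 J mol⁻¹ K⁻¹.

6.61 L

Q = I·t = 0.8120 A × 126720 s = 102900 C.
n(e⁻) = Q/F = 102900 / 96485 = 1.066 mol.
4 electrons are transferred per O₂ molecule, so n(O₂) = 1.066 / 4 = 0.2666 mol.
V = nRT/P = (0.2666 × 8.314 × 361) / (121 × 10³ Pa) = 0.00661 m³ = 6.61 L.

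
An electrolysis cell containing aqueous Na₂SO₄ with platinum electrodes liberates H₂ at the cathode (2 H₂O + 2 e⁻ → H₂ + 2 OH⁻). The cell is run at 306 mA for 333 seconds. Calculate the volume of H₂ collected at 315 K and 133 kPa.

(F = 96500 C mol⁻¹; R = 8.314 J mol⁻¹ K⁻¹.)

Q = I·t = 0.3060 A × 333.00 s = 101.9 C.
n(e⁻) = Q/F = 101.9 / 96500 = 0.001056 mol.
2 electrons are transferred per H₂ molecule, so n(H₂) = 0.001056 / 2 = 0.0005280 mol.
V = nRT/P = (0.0005280 × 8.314 × 315) / (133 × 10³ Pa) = 1.04 × 10⁻⁵ m³ = 0.0104 L.

0.0104 L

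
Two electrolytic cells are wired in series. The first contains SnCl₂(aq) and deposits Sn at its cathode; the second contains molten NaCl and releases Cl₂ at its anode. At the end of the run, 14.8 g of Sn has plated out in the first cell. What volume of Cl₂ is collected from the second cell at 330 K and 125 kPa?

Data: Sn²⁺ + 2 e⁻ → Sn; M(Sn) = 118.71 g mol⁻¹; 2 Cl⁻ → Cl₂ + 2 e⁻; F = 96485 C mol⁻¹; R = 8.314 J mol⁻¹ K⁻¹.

2.74 L

n(Sn) = 14.8 / 118.71 = 0.1247 mol, so n(e⁻) = 2 × 0.1247 = 0.2493 mol.
The cells are in series, so the same 0.2493 mol of electrons passes through the second cell.
2 Cl⁻ → Cl₂ + 2 e⁻ — 2 mol e⁻ per mol Cl₂, so n(Cl₂) = 0.2493/2 = 0.1247 mol.
V = nRT/P = (0.1247 × 8.314 × 330) / (125 × 10³) = 0.00274 m³ = 2.74 L.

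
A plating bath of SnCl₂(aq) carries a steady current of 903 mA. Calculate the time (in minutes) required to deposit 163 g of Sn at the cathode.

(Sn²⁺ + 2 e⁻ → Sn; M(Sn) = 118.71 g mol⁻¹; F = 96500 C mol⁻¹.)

n(Sn) = m/M = 163 / 118.71 = 1.373 mol.
Each Sn atom requires 2 electrons, so n(e⁻) = 2 × 1.373 = 2.746 mol.
Q = n(e⁻)·F = 2.746 × 96500 = 265000 C.
t = Q/I = 265000 / 0.9030 A = 293500 s = 4890 min.

4890 min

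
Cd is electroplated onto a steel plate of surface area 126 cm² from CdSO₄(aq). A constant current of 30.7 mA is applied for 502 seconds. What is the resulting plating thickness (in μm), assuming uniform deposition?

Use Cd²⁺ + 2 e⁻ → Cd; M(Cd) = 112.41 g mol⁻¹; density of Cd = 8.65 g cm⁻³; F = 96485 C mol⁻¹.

Q = I·t = 0.03070 × 502.00 = 15.41 C; n(e⁻) = 0.0001597 mol.
n(Cd) = n(e⁻)/2 = 0.00007986 mol, so m = 0.00007986 × 112.41 = 0.008978 g.
Volume = m/ρ = 0.008978 / 8.65 = 0.001038 cm³.
Thickness = V/A = 0.001038 / 126 = 8.24 × 10⁻⁶ cm = 0.0824 μm.

0.0824 μm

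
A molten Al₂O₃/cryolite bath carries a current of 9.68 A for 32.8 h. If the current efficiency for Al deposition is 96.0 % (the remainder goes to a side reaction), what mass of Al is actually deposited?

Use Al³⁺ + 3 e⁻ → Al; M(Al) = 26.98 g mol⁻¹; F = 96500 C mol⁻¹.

Q = I·t = 9.680 × 118080 = 1143000 C.
n(e⁻) = 1143000/96500 = 11.84 mol; theoretically n(Al) = 11.84/3 = 3.948 mol, m_theo = 106.5 g.
At 96.0 % efficiency, m_actual = 0.960 × 106.5 = 102 g.

102 g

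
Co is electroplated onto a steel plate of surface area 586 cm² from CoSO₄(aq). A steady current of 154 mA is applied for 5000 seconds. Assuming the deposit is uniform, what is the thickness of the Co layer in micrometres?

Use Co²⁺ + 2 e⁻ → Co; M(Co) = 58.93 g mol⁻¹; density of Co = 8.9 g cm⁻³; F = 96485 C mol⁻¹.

0.451 μm

Q = I·t = 0.1540 × 5000.0 = 770.0 C; n(e⁻) = 0.007981 mol.
n(Co) = n(e⁻)/2 = 0.003990 mol, so m = 0.003990 × 58.93 = 0.2351 g.
Volume = m/ρ = 0.2351 / 8.9 = 0.02642 cm³.
Thickness = V/A = 0.02642 / 586 = 4.51 × 10⁻⁵ cm = 0.451 μm.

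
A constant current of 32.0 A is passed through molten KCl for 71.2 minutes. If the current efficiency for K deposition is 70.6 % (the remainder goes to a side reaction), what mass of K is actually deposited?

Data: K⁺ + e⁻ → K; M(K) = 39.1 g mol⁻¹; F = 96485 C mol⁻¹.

39.1 g

Q = I·t = 32.00 × 4272.0 = 136700 C.
n(e⁻) = 136700/96485 = 1.417 mol; theoretically n(K) = 1.417/1 = 1.417 mol, m_theo = 55.40 g.
At 70.6 % efficiency, m_actual = 0.706 × 55.40 = 39.1 g.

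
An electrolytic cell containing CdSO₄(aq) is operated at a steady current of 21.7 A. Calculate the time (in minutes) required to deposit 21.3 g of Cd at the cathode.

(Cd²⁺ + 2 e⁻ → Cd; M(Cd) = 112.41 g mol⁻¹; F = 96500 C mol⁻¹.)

28.1 min

n(Cd) = m/M = 21.3 / 112.41 = 0.1895 mol.
Each Cd atom requires 2 electrons, so n(e⁻) = 2 × 0.1895 = 0.3790 mol.
Q = n(e⁻)·F = 0.3790 × 96500 = 36570 C.
t = Q/I = 36570 / 21.70 A = 1685 s = 28.1 min.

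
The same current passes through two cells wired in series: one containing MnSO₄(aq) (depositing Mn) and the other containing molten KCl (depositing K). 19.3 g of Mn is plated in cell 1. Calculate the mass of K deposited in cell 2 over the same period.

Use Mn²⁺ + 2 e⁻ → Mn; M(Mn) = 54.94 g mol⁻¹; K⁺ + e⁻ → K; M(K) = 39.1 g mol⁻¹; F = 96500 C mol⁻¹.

n(Mn) = 19.3 / 54.94 = 0.3513 mol.
Since Mn²⁺ + 2 e⁻ → Mn, n(e⁻) passed = 2 × 0.3513 = 0.7026 mol.
Cells in series carry the same charge, so the same 0.7026 mol of electrons passes through cell 2.
K⁺ + e⁻ → K, so n(K) = 0.7026 / 1 = 0.7026 mol.
m(K) = 0.7026 × 39.1 = 27.5 g.

27.5 g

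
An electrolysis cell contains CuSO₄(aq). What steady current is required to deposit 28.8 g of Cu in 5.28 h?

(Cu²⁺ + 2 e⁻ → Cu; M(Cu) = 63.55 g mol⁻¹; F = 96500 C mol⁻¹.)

n(Cu) = 28.8 / 63.55 = 0.4532 mol.
n(e⁻) = 2 × 0.4532 = 0.9064 mol.
Q = n(e⁻)·F = 0.9064 × 96500 = 87460 C.
I = Q/t = 87460 / 19008 s = 4.60 A.

4.60 A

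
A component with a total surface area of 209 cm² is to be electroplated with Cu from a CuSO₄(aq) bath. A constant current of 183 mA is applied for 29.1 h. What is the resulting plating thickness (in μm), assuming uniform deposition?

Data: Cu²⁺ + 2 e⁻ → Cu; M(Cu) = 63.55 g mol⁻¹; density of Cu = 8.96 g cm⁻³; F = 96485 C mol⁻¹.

Q = I·t = 0.1830 × 104760 = 19170 C; n(e⁻) = 0.1987 mol.
n(Cu) = n(e⁻)/2 = 0.09935 mol, so m = 0.09935 × 63.55 = 6.314 g.
Volume = m/ρ = 6.314 / 8.96 = 0.7046 cm³.
Thickness = V/A = 0.7046 / 209 = 0.00337 cm = 33.7 μm.

33.7 μm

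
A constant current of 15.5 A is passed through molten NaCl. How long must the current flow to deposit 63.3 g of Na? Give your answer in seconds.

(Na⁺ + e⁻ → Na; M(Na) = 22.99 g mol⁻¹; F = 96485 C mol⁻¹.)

17100 s

n(Na) = m/M = 63.3 / 22.99 = 2.753 mol.
Each Na atom requires 1 electron, so n(e⁻) = 1 × 2.753 = 2.753 mol.
Q = n(e⁻)·F = 2.753 × 96485 = 265700 C.
t = Q/I = 265700 / 15.50 A = 17140 s.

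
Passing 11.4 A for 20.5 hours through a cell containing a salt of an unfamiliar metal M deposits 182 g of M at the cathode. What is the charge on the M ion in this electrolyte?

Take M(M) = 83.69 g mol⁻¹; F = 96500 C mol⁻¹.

Q = I·t = 11.40 A × 73800 s = 841300 C, so n(e⁻) = 841300/96500 = 8.718 mol.
n(M) deposited = 182 / 83.69 = 2.175 mol.
Electrons per atom = n(e⁻)/n(M) = 8.718 / 2.175 = 4.01 ≈ 4, so the ion is M⁴⁺.

+4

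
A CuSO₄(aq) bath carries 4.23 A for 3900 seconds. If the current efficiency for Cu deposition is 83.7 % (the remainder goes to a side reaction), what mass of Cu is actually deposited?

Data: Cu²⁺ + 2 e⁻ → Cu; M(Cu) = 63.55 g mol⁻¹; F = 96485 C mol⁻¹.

4.55 g

Q = I·t = 4.230 × 3900.0 = 16500 C.
n(e⁻) = 16500/96485 = 0.1710 mol; theoretically n(Cu) = 0.1710/2 = 0.08549 mol, m_theo = 5.433 g.
At 83.7 % efficiency, m_actual = 0.837 × 5.433 = 4.55 g.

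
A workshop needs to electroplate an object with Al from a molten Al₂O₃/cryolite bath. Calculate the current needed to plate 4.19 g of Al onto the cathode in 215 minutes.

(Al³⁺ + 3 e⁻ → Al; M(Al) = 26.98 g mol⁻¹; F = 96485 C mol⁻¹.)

3.48 A

n(Al) = 4.19 / 26.98 = 0.1553 mol.
n(e⁻) = 3 × 0.1553 = 0.4659 mol.
Q = n(e⁻)·F = 0.4659 × 96485 = 44950 C.
I = Q/t = 44950 / 12900 s = 3.48 A.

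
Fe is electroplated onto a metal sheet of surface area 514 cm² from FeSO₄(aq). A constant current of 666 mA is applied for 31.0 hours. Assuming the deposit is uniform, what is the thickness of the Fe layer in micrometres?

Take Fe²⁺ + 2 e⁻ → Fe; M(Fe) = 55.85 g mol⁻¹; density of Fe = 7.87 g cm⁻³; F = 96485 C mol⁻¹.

53.2 μm

Q = I·t = 0.6660 × 111600 = 74330 C; n(e⁻) = 0.7703 mol.
n(Fe) = n(e⁻)/2 = 0.3852 mol, so m = 0.3852 × 55.85 = 21.51 g.
Volume = m/ρ = 21.51 / 7.87 = 2.733 cm³.
Thickness = V/A = 2.733 / 514 = 0.00532 cm = 53.2 μm.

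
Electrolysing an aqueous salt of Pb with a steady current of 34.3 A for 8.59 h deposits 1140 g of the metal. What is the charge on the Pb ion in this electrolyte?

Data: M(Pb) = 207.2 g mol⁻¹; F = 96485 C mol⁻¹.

+2

Q = I·t = 34.30 A × 30924 s = 1061000 C, so n(e⁻) = 1061000/96485 = 10.99 mol.
n(Pb) deposited = 1140 / 207.2 = 5.502 mol.
Electrons per atom = n(e⁻)/n(Pb) = 10.99 / 5.502 = 2.00 ≈ 2, so the ion is Pb²⁺.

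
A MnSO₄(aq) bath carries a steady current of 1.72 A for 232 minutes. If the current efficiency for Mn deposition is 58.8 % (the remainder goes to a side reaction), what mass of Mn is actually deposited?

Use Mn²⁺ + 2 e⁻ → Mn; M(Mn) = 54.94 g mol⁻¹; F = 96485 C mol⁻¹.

4.01 g

Q = I·t = 1.720 × 13920 = 23940 C.
n(e⁻) = 23940/96485 = 0.2481 mol; theoretically n(Mn) = 0.2481/2 = 0.1241 mol, m_theo = 6.817 g.
At 58.8 % efficiency, m_actual = 0.588 × 6.817 = 4.01 g.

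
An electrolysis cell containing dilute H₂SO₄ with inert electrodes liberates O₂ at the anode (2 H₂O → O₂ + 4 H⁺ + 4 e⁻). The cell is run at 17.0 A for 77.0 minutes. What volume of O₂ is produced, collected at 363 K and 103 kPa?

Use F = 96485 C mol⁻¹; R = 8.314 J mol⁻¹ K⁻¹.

Q = I·t = 17.00 A × 4620.0 s = 78540 C.
n(e⁻) = Q/F = 78540 / 96485 = 0.8140 mol.
4 electrons are transferred per O₂ molecule, so n(O₂) = 0.8140 / 4 = 0.2035 mol.
V = nRT/P = (0.2035 × 8.314 × 363) / (103 × 10³ Pa) = 0.00596 m³ = 5.96 L.

5.96 L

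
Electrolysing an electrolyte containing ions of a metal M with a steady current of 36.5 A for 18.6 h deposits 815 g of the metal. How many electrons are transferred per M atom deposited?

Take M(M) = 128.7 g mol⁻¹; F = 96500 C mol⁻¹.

4

Q = I·t = 36.50 A × 66960 s = 2444000 C, so n(e⁻) = 2444000/96500 = 25.33 mol.
n(M) deposited = 815 / 128.7 = 6.333 mol.
Electrons per atom = n(e⁻)/n(M) = 25.33 / 6.333 = 4.00 ≈ 4, so the ion is M⁴⁺.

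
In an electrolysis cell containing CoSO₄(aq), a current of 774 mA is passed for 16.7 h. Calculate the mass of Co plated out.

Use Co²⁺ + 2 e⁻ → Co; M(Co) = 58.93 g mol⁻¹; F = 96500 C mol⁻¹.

14.2 g

Q = I·t = 0.7740 A × 60120 s = 46530 C.
n(e⁻) = Q/F = 46530 / 96500 = 0.4822 mol.
Co²⁺ + 2 e⁻ → Co, so n(Co) = n(e⁻)/2 = 0.2411 mol.
m = n·M = 0.2411 × 58.93 = 14.2 g.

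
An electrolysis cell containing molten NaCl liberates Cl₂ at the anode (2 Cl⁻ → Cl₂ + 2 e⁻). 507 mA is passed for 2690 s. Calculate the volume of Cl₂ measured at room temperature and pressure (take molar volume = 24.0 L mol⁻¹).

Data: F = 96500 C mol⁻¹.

0.170 L

Q = I·t = 0.5070 A × 2690.0 s = 1364 C.
n(e⁻) = Q/F = 1364 / 96500 = 0.01413 mol.
2 electrons are transferred per Cl₂ molecule, so n(Cl₂) = 0.01413 / 2 = 0.007066 mol.
V = n × V_m = 0.007066 × 24.0 = 0.170 L.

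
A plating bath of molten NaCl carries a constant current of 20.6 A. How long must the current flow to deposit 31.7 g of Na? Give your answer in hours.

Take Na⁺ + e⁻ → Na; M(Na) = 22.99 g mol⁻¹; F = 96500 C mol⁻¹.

n(Na) = m/M = 31.7 / 22.99 = 1.379 mol.
Each Na atom requires 1 electron, so n(e⁻) = 1 × 1.379 = 1.379 mol.
Q = n(e⁻)·F = 1.379 × 96500 = 133100 C.
t = Q/I = 133100 / 20.60 A = 6459 s = 1.79 h.

1.79 h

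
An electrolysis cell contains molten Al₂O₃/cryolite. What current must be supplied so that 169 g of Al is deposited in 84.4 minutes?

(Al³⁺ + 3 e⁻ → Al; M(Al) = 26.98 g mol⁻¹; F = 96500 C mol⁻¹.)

358 A

n(Al) = 169 / 26.98 = 6.264 mol.
n(e⁻) = 3 × 6.264 = 18.79 mol.
Q = n(e⁻)·F = 18.79 × 96500 = 1813000 C.
I = Q/t = 1813000 / 5064.0 s = 358 A.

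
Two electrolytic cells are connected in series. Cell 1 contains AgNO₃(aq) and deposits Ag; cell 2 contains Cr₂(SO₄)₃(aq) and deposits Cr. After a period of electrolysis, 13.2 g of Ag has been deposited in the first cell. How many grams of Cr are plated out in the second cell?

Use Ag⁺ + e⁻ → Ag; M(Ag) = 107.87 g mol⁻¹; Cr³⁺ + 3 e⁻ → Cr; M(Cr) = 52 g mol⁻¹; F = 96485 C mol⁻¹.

n(Ag) = 13.2 / 107.87 = 0.1224 mol.
Since Ag⁺ + e⁻ → Ag, n(e⁻) passed = 1 × 0.1224 = 0.1224 mol.
Cells in series carry the same charge, so the same 0.1224 mol of electrons passes through cell 2.
Cr³⁺ + 3 e⁻ → Cr, so n(Cr) = 0.1224 / 3 = 0.04079 mol.
m(Cr) = 0.04079 × 52 = 2.12 g.

2.12 g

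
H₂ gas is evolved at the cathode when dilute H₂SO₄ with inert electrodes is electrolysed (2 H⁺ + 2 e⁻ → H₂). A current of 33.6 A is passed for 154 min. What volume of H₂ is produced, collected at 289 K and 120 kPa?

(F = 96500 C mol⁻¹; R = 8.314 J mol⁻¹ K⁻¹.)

32.2 L

Q = I·t = 33.60 A × 9240.0 s = 310500 C.
n(e⁻) = Q/F = 310500 / 96500 = 3.217 mol.
2 electrons are transferred per H₂ molecule, so n(H₂) = 3.217 / 2 = 1.609 mol.
V = nRT/P = (1.609 × 8.314 × 289) / (120 × 10³ Pa) = 0.0322 m³ = 32.2 L.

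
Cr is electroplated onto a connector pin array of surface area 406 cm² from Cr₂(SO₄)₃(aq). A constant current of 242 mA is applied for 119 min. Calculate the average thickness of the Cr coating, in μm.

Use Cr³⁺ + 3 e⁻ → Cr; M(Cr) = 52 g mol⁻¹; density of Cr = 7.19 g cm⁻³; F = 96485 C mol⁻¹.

Q = I·t = 0.2420 × 7140.0 = 1728 C; n(e⁻) = 0.01791 mol.
n(Cr) = n(e⁻)/3 = 0.005969 mol, so m = 0.005969 × 52 = 0.3104 g.
Volume = m/ρ = 0.3104 / 7.19 = 0.04317 cm³.
Thickness = V/A = 0.04317 / 406 = 1.06 × 10⁻⁴ cm = 1.06 μm.

1.06 μm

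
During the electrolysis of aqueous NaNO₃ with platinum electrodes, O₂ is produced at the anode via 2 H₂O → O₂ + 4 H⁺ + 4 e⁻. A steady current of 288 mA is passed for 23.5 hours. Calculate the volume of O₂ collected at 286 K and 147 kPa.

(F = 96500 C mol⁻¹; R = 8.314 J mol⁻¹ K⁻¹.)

Q = I·t = 0.2880 A × 84600 s = 24360 C.
n(e⁻) = Q/F = 24360 / 96500 = 0.2525 mol.
4 electrons are transferred per O₂ molecule, so n(O₂) = 0.2525 / 4 = 0.06312 mol.
V = nRT/P = (0.06312 × 8.314 × 286) / (147 × 10³ Pa) = 0.00102 m³ = 1.02 L.

1.02 L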